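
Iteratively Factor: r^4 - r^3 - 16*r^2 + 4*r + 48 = (r + 2)*(r^3 - 3*r^2 - 10*r + 24) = (r - 4)*(r + 2)*(r^2 + r - 6) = (r - 4)*(r + 2)*(r + 3)*(r - 2)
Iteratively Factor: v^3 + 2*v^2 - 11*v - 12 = (v + 1)*(v^2 + v - 12) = (v + 1)*(v + 4)*(v - 3)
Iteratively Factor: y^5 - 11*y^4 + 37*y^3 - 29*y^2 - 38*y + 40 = (y + 1)*(y^4 - 12*y^3 + 49*y^2 - 78*y + 40) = (y - 2)*(y + 1)*(y^3 - 10*y^2 + 29*y - 20) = (y - 4)*(y - 2)*(y + 1)*(y^2 - 6*y + 5) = (y - 4)*(y - 2)*(y - 1)*(y + 1)*(y - 5)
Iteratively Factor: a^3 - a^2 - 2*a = (a - 2)*(a^2 + a) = (a - 2)*(a + 1)*(a)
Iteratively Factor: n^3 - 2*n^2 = (n)*(n^2 - 2*n) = n^2*(n - 2)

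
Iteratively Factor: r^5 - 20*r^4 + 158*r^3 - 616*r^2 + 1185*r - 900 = (r - 4)*(r^4 - 16*r^3 + 94*r^2 - 240*r + 225) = (r - 5)*(r - 4)*(r^3 - 11*r^2 + 39*r - 45) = (r - 5)*(r - 4)*(r - 3)*(r^2 - 8*r + 15) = (r - 5)*(r - 4)*(r - 3)^2*(r - 5)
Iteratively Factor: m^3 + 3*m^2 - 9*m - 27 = (m + 3)*(m^2 - 9) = (m + 3)^2*(m - 3)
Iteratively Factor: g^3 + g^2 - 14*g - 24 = (g + 3)*(g^2 - 2*g - 8) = (g + 2)*(g + 3)*(g - 4)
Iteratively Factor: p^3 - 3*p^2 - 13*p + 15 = (p - 5)*(p^2 + 2*p - 3) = (p - 5)*(p + 3)*(p - 1)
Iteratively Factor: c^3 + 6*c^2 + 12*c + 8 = (c + 2)*(c^2 + 4*c + 4) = (c + 2)^2*(c + 2)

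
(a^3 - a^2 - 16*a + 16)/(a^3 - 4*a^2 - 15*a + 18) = (a^2 - 16)/(a^2 - 3*a - 18)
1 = 1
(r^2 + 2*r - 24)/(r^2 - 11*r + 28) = (r + 6)/(r - 7)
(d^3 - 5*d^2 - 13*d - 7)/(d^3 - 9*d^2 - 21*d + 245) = (d^2 + 2*d + 1)/(d^2 - 2*d - 35)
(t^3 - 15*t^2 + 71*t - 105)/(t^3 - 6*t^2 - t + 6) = (t^3 - 15*t^2 + 71*t - 105)/(t^3 - 6*t^2 - t + 6)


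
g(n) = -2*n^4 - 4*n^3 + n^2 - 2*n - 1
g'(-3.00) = 100.00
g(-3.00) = -40.00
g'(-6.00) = 1282.00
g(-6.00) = -1681.00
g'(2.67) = -234.48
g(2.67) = -176.99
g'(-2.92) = 89.02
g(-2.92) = -32.44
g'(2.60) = -218.53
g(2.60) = -161.14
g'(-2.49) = 42.12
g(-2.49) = -4.95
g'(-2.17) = 18.90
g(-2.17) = 4.57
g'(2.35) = -167.39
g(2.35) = -113.09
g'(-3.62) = 213.01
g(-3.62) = -134.35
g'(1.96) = -104.42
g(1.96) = -60.71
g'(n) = -8*n^3 - 12*n^2 + 2*n - 2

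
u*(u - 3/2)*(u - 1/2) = u^3 - 2*u^2 + 3*u/4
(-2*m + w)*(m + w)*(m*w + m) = -2*m^3*w - 2*m^3 - m^2*w^2 - m^2*w + m*w^3 + m*w^2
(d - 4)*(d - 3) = d^2 - 7*d + 12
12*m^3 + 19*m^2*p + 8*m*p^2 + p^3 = (m + p)*(3*m + p)*(4*m + p)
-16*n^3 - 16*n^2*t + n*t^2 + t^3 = (-4*n + t)*(n + t)*(4*n + t)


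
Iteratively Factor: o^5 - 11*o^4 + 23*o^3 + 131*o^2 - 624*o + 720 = (o - 4)*(o^4 - 7*o^3 - 5*o^2 + 111*o - 180) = (o - 4)*(o - 3)*(o^3 - 4*o^2 - 17*o + 60) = (o - 5)*(o - 4)*(o - 3)*(o^2 + o - 12) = (o - 5)*(o - 4)*(o - 3)^2*(o + 4)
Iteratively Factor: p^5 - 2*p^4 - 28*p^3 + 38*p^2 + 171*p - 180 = (p + 3)*(p^4 - 5*p^3 - 13*p^2 + 77*p - 60) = (p + 3)*(p + 4)*(p^3 - 9*p^2 + 23*p - 15) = (p - 5)*(p + 3)*(p + 4)*(p^2 - 4*p + 3) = (p - 5)*(p - 1)*(p + 3)*(p + 4)*(p - 3)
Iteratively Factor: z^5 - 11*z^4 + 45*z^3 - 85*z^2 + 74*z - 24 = (z - 1)*(z^4 - 10*z^3 + 35*z^2 - 50*z + 24) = (z - 4)*(z - 1)*(z^3 - 6*z^2 + 11*z - 6) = (z - 4)*(z - 2)*(z - 1)*(z^2 - 4*z + 3) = (z - 4)*(z - 2)*(z - 1)^2*(z - 3)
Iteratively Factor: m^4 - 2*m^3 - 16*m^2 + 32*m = (m - 2)*(m^3 - 16*m) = m*(m - 2)*(m^2 - 16) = m*(m - 4)*(m - 2)*(m + 4)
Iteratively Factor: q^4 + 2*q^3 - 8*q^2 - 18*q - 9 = (q + 3)*(q^3 - q^2 - 5*q - 3) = (q + 1)*(q + 3)*(q^2 - 2*q - 3) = (q + 1)^2*(q + 3)*(q - 3)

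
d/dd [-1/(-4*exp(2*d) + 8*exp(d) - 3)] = 8*(1 - exp(d))*exp(d)/(4*exp(2*d) - 8*exp(d) + 3)^2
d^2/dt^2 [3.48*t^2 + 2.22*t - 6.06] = 6.96000000000000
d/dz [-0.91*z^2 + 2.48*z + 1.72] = 2.48 - 1.82*z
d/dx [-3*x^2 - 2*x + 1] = -6*x - 2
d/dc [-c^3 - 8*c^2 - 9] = c*(-3*c - 16)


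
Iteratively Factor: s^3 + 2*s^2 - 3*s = (s - 1)*(s^2 + 3*s) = s*(s - 1)*(s + 3)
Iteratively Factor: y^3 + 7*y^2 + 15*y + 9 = (y + 1)*(y^2 + 6*y + 9) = (y + 1)*(y + 3)*(y + 3)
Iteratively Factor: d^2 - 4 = (d + 2)*(d - 2)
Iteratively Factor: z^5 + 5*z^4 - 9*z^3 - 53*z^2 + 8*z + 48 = (z + 1)*(z^4 + 4*z^3 - 13*z^2 - 40*z + 48) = (z + 1)*(z + 4)*(z^3 - 13*z + 12) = (z - 1)*(z + 1)*(z + 4)*(z^2 + z - 12) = (z - 3)*(z - 1)*(z + 1)*(z + 4)*(z + 4)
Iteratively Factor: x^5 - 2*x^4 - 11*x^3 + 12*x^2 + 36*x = (x - 3)*(x^4 + x^3 - 8*x^2 - 12*x) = x*(x - 3)*(x^3 + x^2 - 8*x - 12) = x*(x - 3)*(x + 2)*(x^2 - x - 6) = x*(x - 3)*(x + 2)^2*(x - 3)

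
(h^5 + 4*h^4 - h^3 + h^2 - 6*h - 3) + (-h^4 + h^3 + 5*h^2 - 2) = h^5 + 3*h^4 + 6*h^2 - 6*h - 5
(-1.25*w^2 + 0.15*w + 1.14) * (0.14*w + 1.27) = -0.175*w^3 - 1.5665*w^2 + 0.3501*w + 1.4478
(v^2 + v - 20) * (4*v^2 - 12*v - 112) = 4*v^4 - 8*v^3 - 204*v^2 + 128*v + 2240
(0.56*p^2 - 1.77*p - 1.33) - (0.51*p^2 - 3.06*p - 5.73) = 0.05*p^2 + 1.29*p + 4.4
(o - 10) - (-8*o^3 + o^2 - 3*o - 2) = 8*o^3 - o^2 + 4*o - 8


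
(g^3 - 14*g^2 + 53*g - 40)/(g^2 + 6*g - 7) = (g^2 - 13*g + 40)/(g + 7)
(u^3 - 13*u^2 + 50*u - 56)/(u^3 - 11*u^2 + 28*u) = (u - 2)/u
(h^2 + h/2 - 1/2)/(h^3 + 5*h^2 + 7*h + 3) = (h - 1/2)/(h^2 + 4*h + 3)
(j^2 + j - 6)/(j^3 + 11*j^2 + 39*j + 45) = (j - 2)/(j^2 + 8*j + 15)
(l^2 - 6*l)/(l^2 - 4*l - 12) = l/(l + 2)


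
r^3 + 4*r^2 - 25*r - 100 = (r - 5)*(r + 4)*(r + 5)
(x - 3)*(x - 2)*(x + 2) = x^3 - 3*x^2 - 4*x + 12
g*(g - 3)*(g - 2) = g^3 - 5*g^2 + 6*g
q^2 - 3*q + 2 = (q - 2)*(q - 1)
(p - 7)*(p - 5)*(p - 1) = p^3 - 13*p^2 + 47*p - 35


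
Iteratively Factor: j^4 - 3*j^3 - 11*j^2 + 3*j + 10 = (j + 1)*(j^3 - 4*j^2 - 7*j + 10) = (j + 1)*(j + 2)*(j^2 - 6*j + 5) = (j - 5)*(j + 1)*(j + 2)*(j - 1)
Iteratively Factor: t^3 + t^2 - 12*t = (t)*(t^2 + t - 12) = t*(t + 4)*(t - 3)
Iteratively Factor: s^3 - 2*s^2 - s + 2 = (s + 1)*(s^2 - 3*s + 2) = (s - 2)*(s + 1)*(s - 1)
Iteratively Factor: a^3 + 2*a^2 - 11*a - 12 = (a + 1)*(a^2 + a - 12) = (a + 1)*(a + 4)*(a - 3)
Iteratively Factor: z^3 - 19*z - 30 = (z + 2)*(z^2 - 2*z - 15) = (z + 2)*(z + 3)*(z - 5)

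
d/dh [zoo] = 0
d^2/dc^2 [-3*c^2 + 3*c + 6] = -6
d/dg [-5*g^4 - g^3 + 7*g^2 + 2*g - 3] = -20*g^3 - 3*g^2 + 14*g + 2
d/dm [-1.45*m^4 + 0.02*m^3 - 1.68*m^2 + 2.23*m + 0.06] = -5.8*m^3 + 0.06*m^2 - 3.36*m + 2.23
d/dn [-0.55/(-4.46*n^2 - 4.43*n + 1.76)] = (-4.906*n - 2.4365)/(4.46*n^2 + 4.43*n - 1.76)^2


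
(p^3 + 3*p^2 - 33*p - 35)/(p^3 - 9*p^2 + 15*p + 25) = (p + 7)/(p - 5)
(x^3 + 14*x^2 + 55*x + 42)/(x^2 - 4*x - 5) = (x^2 + 13*x + 42)/(x - 5)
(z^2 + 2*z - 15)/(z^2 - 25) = (z - 3)/(z - 5)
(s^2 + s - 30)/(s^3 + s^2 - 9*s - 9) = (s^2 + s - 30)/(s^3 + s^2 - 9*s - 9)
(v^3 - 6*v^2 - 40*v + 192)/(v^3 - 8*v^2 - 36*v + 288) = (v - 4)/(v - 6)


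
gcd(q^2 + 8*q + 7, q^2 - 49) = q + 7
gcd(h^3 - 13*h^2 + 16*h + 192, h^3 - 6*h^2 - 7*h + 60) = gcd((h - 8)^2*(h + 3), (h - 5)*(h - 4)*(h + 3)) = h + 3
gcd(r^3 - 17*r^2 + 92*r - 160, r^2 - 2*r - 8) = r - 4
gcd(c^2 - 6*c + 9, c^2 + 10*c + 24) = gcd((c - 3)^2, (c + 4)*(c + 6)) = 1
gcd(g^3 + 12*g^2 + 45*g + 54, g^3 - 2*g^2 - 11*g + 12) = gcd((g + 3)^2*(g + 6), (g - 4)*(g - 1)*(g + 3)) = g + 3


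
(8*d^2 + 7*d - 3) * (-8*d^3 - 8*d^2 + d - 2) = -64*d^5 - 120*d^4 - 24*d^3 + 15*d^2 - 17*d + 6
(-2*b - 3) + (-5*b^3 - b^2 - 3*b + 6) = -5*b^3 - b^2 - 5*b + 3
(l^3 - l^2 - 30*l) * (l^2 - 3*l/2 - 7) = l^5 - 5*l^4/2 - 71*l^3/2 + 52*l^2 + 210*l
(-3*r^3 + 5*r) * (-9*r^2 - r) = 27*r^5 + 3*r^4 - 45*r^3 - 5*r^2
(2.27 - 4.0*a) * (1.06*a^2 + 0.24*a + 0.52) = -4.24*a^3 + 1.4462*a^2 - 1.5352*a + 1.1804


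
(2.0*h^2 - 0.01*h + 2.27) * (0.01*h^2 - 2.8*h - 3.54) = 0.02*h^4 - 5.6001*h^3 - 7.0293*h^2 - 6.3206*h - 8.0358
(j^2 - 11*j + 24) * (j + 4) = j^3 - 7*j^2 - 20*j + 96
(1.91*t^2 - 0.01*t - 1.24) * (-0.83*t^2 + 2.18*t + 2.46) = -1.5853*t^4 + 4.1721*t^3 + 5.706*t^2 - 2.7278*t - 3.0504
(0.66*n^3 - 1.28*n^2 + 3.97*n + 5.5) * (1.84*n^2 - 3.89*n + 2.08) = 1.2144*n^5 - 4.9226*n^4 + 13.6568*n^3 - 7.9857*n^2 - 13.1374*n + 11.44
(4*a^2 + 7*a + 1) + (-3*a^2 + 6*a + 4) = a^2 + 13*a + 5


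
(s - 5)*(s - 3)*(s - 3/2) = s^3 - 19*s^2/2 + 27*s - 45/2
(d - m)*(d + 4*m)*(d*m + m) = d^3*m + 3*d^2*m^2 + d^2*m - 4*d*m^3 + 3*d*m^2 - 4*m^3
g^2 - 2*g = g*(g - 2)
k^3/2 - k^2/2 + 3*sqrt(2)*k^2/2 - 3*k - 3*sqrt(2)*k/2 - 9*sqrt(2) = (k/2 + 1)*(k - 3)*(k + 3*sqrt(2))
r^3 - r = r*(r - 1)*(r + 1)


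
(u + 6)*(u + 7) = u^2 + 13*u + 42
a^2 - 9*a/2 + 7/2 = (a - 7/2)*(a - 1)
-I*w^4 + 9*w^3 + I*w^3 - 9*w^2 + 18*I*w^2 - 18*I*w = w*(w + 3*I)*(w + 6*I)*(-I*w + I)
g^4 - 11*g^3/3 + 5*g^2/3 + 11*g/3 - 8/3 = (g - 8/3)*(g - 1)^2*(g + 1)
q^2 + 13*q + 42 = (q + 6)*(q + 7)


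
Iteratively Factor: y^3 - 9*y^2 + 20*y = (y)*(y^2 - 9*y + 20) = y*(y - 4)*(y - 5)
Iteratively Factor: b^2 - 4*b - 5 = (b - 5)*(b + 1)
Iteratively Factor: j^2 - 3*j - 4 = (j + 1)*(j - 4)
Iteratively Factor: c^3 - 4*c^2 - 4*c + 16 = (c + 2)*(c^2 - 6*c + 8) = (c - 4)*(c + 2)*(c - 2)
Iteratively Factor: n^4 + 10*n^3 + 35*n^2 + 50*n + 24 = (n + 2)*(n^3 + 8*n^2 + 19*n + 12) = (n + 2)*(n + 4)*(n^2 + 4*n + 3) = (n + 2)*(n + 3)*(n + 4)*(n + 1)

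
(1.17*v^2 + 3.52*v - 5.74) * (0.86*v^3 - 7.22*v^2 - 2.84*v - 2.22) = 1.0062*v^5 - 5.4202*v^4 - 33.6736*v^3 + 28.8486*v^2 + 8.4872*v + 12.7428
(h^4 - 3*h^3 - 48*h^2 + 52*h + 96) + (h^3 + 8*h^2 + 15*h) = h^4 - 2*h^3 - 40*h^2 + 67*h + 96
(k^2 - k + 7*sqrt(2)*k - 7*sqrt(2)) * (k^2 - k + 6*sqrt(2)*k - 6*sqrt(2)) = k^4 - 2*k^3 + 13*sqrt(2)*k^3 - 26*sqrt(2)*k^2 + 85*k^2 - 168*k + 13*sqrt(2)*k + 84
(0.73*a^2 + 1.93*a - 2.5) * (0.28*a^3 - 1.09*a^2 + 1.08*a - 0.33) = 0.2044*a^5 - 0.2553*a^4 - 2.0153*a^3 + 4.5685*a^2 - 3.3369*a + 0.825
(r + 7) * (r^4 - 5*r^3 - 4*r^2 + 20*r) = r^5 + 2*r^4 - 39*r^3 - 8*r^2 + 140*r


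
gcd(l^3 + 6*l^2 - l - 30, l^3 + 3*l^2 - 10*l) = l^2 + 3*l - 10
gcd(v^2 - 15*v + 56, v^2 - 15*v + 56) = v^2 - 15*v + 56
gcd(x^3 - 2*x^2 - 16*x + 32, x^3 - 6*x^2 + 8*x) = x^2 - 6*x + 8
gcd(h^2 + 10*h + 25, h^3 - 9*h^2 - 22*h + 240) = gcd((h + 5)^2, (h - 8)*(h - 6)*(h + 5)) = h + 5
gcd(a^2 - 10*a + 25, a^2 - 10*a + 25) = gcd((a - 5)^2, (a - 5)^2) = a^2 - 10*a + 25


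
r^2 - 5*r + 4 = (r - 4)*(r - 1)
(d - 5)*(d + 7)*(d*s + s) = d^3*s + 3*d^2*s - 33*d*s - 35*s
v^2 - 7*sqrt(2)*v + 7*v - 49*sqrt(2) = (v + 7)*(v - 7*sqrt(2))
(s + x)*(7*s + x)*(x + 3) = 7*s^2*x + 21*s^2 + 8*s*x^2 + 24*s*x + x^3 + 3*x^2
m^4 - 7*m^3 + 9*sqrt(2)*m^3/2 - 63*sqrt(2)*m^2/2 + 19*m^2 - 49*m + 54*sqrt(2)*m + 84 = (m - 4)*(m - 3)*(m + sqrt(2))*(m + 7*sqrt(2)/2)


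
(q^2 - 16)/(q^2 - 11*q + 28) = (q + 4)/(q - 7)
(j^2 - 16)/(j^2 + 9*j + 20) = (j - 4)/(j + 5)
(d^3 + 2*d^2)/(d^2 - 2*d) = d*(d + 2)/(d - 2)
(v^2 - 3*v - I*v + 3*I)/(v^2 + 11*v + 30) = (v^2 - 3*v - I*v + 3*I)/(v^2 + 11*v + 30)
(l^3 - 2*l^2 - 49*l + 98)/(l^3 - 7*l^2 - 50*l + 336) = (l^2 - 9*l + 14)/(l^2 - 14*l + 48)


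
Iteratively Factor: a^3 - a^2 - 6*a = (a - 3)*(a^2 + 2*a) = a*(a - 3)*(a + 2)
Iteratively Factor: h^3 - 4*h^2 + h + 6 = (h - 2)*(h^2 - 2*h - 3) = (h - 3)*(h - 2)*(h + 1)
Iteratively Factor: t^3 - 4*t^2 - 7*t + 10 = (t - 1)*(t^2 - 3*t - 10) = (t - 1)*(t + 2)*(t - 5)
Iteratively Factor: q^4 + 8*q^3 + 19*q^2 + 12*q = (q + 3)*(q^3 + 5*q^2 + 4*q) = (q + 3)*(q + 4)*(q^2 + q) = (q + 1)*(q + 3)*(q + 4)*(q)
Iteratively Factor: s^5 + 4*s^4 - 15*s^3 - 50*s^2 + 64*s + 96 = (s + 4)*(s^4 - 15*s^2 + 10*s + 24) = (s - 2)*(s + 4)*(s^3 + 2*s^2 - 11*s - 12) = (s - 2)*(s + 1)*(s + 4)*(s^2 + s - 12) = (s - 3)*(s - 2)*(s + 1)*(s + 4)*(s + 4)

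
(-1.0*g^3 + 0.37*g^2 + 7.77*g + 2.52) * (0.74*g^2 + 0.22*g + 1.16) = -0.74*g^5 + 0.0538*g^4 + 4.6712*g^3 + 4.0034*g^2 + 9.5676*g + 2.9232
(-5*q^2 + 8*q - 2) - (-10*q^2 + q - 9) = 5*q^2 + 7*q + 7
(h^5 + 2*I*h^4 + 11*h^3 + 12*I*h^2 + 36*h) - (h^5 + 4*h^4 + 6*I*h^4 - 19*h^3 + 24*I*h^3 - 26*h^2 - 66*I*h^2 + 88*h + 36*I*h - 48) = -4*h^4 - 4*I*h^4 + 30*h^3 - 24*I*h^3 + 26*h^2 + 78*I*h^2 - 52*h - 36*I*h + 48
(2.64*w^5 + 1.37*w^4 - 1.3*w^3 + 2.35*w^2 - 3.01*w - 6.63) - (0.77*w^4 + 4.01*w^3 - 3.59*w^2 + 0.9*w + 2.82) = 2.64*w^5 + 0.6*w^4 - 5.31*w^3 + 5.94*w^2 - 3.91*w - 9.45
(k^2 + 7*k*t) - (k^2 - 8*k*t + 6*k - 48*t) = 15*k*t - 6*k + 48*t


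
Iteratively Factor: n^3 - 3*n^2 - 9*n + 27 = (n - 3)*(n^2 - 9) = (n - 3)*(n + 3)*(n - 3)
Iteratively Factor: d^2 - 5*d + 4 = (d - 4)*(d - 1)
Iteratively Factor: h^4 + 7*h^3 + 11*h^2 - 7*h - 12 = (h + 1)*(h^3 + 6*h^2 + 5*h - 12) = (h + 1)*(h + 4)*(h^2 + 2*h - 3) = (h + 1)*(h + 3)*(h + 4)*(h - 1)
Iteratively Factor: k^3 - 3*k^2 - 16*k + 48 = (k - 3)*(k^2 - 16) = (k - 4)*(k - 3)*(k + 4)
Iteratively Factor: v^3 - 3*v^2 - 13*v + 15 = (v - 1)*(v^2 - 2*v - 15) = (v - 1)*(v + 3)*(v - 5)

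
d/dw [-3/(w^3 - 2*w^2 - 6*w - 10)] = 3*(3*w^2 - 4*w - 6)/(-w^3 + 2*w^2 + 6*w + 10)^2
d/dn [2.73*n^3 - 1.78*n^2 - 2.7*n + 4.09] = 8.19*n^2 - 3.56*n - 2.7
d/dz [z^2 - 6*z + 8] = 2*z - 6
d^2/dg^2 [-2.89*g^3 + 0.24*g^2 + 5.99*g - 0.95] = 0.48 - 17.34*g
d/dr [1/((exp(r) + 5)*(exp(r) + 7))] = 2*(-exp(r) - 6)*exp(r)/(exp(4*r) + 24*exp(3*r) + 214*exp(2*r) + 840*exp(r) + 1225)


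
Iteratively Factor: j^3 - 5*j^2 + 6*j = (j - 2)*(j^2 - 3*j) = (j - 3)*(j - 2)*(j)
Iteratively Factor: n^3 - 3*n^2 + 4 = (n + 1)*(n^2 - 4*n + 4) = (n - 2)*(n + 1)*(n - 2)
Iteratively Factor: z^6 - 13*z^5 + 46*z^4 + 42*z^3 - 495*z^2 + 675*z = (z - 3)*(z^5 - 10*z^4 + 16*z^3 + 90*z^2 - 225*z) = (z - 3)^2*(z^4 - 7*z^3 - 5*z^2 + 75*z) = (z - 5)*(z - 3)^2*(z^3 - 2*z^2 - 15*z) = (z - 5)*(z - 3)^2*(z + 3)*(z^2 - 5*z) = z*(z - 5)*(z - 3)^2*(z + 3)*(z - 5)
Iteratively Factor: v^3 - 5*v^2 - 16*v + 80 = (v + 4)*(v^2 - 9*v + 20) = (v - 5)*(v + 4)*(v - 4)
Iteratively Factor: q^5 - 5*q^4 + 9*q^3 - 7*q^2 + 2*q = (q - 1)*(q^4 - 4*q^3 + 5*q^2 - 2*q) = (q - 1)^2*(q^3 - 3*q^2 + 2*q) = q*(q - 1)^2*(q^2 - 3*q + 2) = q*(q - 2)*(q - 1)^2*(q - 1)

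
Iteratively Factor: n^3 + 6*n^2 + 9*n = (n + 3)*(n^2 + 3*n) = n*(n + 3)*(n + 3)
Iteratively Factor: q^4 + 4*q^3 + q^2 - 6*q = (q + 2)*(q^3 + 2*q^2 - 3*q) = q*(q + 2)*(q^2 + 2*q - 3) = q*(q + 2)*(q + 3)*(q - 1)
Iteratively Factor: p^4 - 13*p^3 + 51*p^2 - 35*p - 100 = (p - 4)*(p^3 - 9*p^2 + 15*p + 25) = (p - 5)*(p - 4)*(p^2 - 4*p - 5) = (p - 5)*(p - 4)*(p + 1)*(p - 5)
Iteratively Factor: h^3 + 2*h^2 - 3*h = (h + 3)*(h^2 - h) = (h - 1)*(h + 3)*(h)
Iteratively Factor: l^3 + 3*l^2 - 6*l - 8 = (l - 2)*(l^2 + 5*l + 4) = (l - 2)*(l + 1)*(l + 4)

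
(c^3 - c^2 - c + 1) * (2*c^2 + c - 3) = 2*c^5 - c^4 - 6*c^3 + 4*c^2 + 4*c - 3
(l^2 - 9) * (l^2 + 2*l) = l^4 + 2*l^3 - 9*l^2 - 18*l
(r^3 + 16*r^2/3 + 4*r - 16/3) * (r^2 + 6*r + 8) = r^5 + 34*r^4/3 + 44*r^3 + 184*r^2/3 - 128/3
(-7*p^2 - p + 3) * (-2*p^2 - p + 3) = 14*p^4 + 9*p^3 - 26*p^2 - 6*p + 9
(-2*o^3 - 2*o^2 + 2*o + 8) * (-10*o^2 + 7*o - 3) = 20*o^5 + 6*o^4 - 28*o^3 - 60*o^2 + 50*o - 24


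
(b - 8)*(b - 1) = b^2 - 9*b + 8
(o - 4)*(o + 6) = o^2 + 2*o - 24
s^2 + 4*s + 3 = (s + 1)*(s + 3)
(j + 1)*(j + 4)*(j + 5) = j^3 + 10*j^2 + 29*j + 20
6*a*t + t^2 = t*(6*a + t)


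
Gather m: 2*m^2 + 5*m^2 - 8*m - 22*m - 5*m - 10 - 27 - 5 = 7*m^2 - 35*m - 42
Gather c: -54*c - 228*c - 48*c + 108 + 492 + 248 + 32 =880 - 330*c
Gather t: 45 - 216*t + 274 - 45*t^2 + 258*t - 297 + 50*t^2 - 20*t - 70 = 5*t^2 + 22*t - 48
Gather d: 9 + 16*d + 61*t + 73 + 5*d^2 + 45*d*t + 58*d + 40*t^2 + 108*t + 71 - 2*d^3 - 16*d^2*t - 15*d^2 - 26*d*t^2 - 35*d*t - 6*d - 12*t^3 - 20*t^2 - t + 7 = -2*d^3 + d^2*(-16*t - 10) + d*(-26*t^2 + 10*t + 68) - 12*t^3 + 20*t^2 + 168*t + 160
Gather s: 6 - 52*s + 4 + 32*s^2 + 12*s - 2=32*s^2 - 40*s + 8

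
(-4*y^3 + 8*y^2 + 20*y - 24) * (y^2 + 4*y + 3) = -4*y^5 - 8*y^4 + 40*y^3 + 80*y^2 - 36*y - 72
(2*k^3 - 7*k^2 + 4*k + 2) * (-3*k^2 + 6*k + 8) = -6*k^5 + 33*k^4 - 38*k^3 - 38*k^2 + 44*k + 16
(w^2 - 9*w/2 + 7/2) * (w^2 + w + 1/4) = w^4 - 7*w^3/2 - 3*w^2/4 + 19*w/8 + 7/8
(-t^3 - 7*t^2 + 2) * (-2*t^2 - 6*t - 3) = 2*t^5 + 20*t^4 + 45*t^3 + 17*t^2 - 12*t - 6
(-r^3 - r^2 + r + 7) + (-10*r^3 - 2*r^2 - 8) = -11*r^3 - 3*r^2 + r - 1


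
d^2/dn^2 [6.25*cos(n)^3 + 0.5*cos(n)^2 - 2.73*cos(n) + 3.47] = -1.9575*cos(n) - 1.0*cos(2*n) - 14.0625*cos(3*n)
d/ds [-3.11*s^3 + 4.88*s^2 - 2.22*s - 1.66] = -9.33*s^2 + 9.76*s - 2.22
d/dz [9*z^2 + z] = 18*z + 1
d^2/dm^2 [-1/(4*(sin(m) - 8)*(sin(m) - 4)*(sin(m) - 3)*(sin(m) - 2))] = (16*sin(m)^8 - 391*sin(m)^7 + 3757*sin(m)^6 - 17584*sin(m)^5 + 38000*sin(m)^4 - 11248*sin(m)^3 - 100424*sin(m)^2 + 161376*sin(m) - 70016)/(4*(sin(m) - 8)^3*(sin(m) - 4)^3*(sin(m) - 3)^3*(sin(m) - 2)^3)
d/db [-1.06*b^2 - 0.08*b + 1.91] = -2.12*b - 0.08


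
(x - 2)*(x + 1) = x^2 - x - 2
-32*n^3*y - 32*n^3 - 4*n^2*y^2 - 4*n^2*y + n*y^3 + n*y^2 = (-8*n + y)*(4*n + y)*(n*y + n)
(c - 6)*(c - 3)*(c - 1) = c^3 - 10*c^2 + 27*c - 18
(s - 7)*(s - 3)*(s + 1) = s^3 - 9*s^2 + 11*s + 21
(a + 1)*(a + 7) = a^2 + 8*a + 7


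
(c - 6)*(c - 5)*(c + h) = c^3 + c^2*h - 11*c^2 - 11*c*h + 30*c + 30*h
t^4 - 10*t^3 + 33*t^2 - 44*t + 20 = (t - 5)*(t - 2)^2*(t - 1)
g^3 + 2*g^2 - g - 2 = (g - 1)*(g + 1)*(g + 2)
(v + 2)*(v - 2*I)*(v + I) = v^3 + 2*v^2 - I*v^2 + 2*v - 2*I*v + 4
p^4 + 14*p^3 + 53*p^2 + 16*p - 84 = (p - 1)*(p + 2)*(p + 6)*(p + 7)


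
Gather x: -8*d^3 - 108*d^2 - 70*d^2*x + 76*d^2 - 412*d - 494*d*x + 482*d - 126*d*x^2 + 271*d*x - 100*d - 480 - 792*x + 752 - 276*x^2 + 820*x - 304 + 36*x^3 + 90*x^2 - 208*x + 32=-8*d^3 - 32*d^2 - 30*d + 36*x^3 + x^2*(-126*d - 186) + x*(-70*d^2 - 223*d - 180)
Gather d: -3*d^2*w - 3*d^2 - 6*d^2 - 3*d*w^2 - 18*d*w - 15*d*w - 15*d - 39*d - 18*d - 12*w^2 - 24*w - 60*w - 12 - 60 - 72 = d^2*(-3*w - 9) + d*(-3*w^2 - 33*w - 72) - 12*w^2 - 84*w - 144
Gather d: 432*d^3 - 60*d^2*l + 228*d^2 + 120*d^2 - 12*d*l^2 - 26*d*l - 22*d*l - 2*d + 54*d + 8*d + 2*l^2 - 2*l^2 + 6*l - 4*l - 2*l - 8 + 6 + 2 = 432*d^3 + d^2*(348 - 60*l) + d*(-12*l^2 - 48*l + 60)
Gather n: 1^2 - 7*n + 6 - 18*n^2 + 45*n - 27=-18*n^2 + 38*n - 20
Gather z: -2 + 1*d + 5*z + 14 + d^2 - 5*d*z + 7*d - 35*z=d^2 + 8*d + z*(-5*d - 30) + 12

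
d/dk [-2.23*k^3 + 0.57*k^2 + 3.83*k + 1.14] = -6.69*k^2 + 1.14*k + 3.83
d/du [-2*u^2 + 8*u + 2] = 8 - 4*u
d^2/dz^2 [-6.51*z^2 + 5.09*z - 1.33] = -13.0200000000000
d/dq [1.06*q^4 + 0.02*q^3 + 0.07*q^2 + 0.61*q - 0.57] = 4.24*q^3 + 0.06*q^2 + 0.14*q + 0.61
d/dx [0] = 0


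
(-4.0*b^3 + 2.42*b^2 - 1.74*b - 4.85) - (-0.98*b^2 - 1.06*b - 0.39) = -4.0*b^3 + 3.4*b^2 - 0.68*b - 4.46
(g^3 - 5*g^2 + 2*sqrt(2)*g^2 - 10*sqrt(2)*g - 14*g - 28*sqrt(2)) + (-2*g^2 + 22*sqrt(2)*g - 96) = g^3 - 7*g^2 + 2*sqrt(2)*g^2 - 14*g + 12*sqrt(2)*g - 96 - 28*sqrt(2)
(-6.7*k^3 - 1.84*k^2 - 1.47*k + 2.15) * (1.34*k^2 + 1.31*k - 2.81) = -8.978*k^5 - 11.2426*k^4 + 14.4468*k^3 + 6.1257*k^2 + 6.9472*k - 6.0415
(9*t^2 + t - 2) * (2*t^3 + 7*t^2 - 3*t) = 18*t^5 + 65*t^4 - 24*t^3 - 17*t^2 + 6*t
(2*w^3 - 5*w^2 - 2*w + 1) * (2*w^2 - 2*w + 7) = 4*w^5 - 14*w^4 + 20*w^3 - 29*w^2 - 16*w + 7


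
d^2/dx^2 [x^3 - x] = 6*x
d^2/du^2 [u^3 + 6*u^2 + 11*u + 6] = 6*u + 12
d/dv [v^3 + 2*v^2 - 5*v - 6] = 3*v^2 + 4*v - 5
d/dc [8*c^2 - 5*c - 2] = 16*c - 5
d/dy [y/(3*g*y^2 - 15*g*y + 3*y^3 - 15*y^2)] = (-g - 2*y + 5)/(3*(g*y - 5*g + y^2 - 5*y)^2)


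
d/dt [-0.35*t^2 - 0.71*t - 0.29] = -0.7*t - 0.71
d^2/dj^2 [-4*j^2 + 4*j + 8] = -8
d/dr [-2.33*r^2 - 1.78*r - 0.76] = -4.66*r - 1.78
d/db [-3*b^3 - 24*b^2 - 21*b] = -9*b^2 - 48*b - 21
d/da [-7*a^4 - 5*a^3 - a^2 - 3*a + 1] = -28*a^3 - 15*a^2 - 2*a - 3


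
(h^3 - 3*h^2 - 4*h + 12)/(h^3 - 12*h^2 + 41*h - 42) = (h + 2)/(h - 7)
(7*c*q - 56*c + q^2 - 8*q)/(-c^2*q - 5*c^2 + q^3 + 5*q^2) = (-7*c*q + 56*c - q^2 + 8*q)/(c^2*q + 5*c^2 - q^3 - 5*q^2)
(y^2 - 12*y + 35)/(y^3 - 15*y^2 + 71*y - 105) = 1/(y - 3)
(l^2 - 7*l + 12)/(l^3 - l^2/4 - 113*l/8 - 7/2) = 8*(l - 3)/(8*l^2 + 30*l + 7)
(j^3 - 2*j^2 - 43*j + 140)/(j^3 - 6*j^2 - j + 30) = (j^2 + 3*j - 28)/(j^2 - j - 6)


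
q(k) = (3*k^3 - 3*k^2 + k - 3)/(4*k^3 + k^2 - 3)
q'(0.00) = -0.33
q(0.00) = 1.00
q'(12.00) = 0.01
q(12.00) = 0.68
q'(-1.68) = 0.37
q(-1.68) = 1.43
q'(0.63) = 6.09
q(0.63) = 1.75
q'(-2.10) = 0.27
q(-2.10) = 1.29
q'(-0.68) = -0.69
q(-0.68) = 1.58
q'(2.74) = 0.11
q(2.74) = 0.45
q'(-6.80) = 0.02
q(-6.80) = 0.90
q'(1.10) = 3.55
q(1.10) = -0.43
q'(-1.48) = 0.41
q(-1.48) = 1.51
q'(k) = (-12*k^2 - 2*k)*(3*k^3 - 3*k^2 + k - 3)/(4*k^3 + k^2 - 3)^2 + (9*k^2 - 6*k + 1)/(4*k^3 + k^2 - 3)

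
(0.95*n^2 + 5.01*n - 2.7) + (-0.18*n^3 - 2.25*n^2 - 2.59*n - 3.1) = -0.18*n^3 - 1.3*n^2 + 2.42*n - 5.8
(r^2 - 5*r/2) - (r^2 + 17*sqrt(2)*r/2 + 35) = -17*sqrt(2)*r/2 - 5*r/2 - 35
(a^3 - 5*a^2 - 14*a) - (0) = a^3 - 5*a^2 - 14*a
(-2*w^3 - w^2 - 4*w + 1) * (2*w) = -4*w^4 - 2*w^3 - 8*w^2 + 2*w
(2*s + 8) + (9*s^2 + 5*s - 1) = 9*s^2 + 7*s + 7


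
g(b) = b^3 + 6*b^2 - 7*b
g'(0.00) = -7.00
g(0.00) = 0.00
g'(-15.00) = 488.00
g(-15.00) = -1920.00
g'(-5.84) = 25.24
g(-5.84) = 46.34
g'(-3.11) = -15.30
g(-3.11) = 49.72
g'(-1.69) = -18.71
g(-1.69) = 24.14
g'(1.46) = 16.91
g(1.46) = 5.68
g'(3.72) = 79.16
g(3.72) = 108.47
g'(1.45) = 16.71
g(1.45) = 5.51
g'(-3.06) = -15.63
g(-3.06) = 48.95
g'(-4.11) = -5.64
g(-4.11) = 60.70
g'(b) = 3*b^2 + 12*b - 7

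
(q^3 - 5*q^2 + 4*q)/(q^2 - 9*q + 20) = q*(q - 1)/(q - 5)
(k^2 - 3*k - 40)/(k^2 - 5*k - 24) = (k + 5)/(k + 3)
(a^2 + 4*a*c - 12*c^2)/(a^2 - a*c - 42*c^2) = (a - 2*c)/(a - 7*c)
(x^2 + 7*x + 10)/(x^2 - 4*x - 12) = (x + 5)/(x - 6)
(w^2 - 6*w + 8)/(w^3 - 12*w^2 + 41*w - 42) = (w - 4)/(w^2 - 10*w + 21)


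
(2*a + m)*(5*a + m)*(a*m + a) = 10*a^3*m + 10*a^3 + 7*a^2*m^2 + 7*a^2*m + a*m^3 + a*m^2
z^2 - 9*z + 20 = (z - 5)*(z - 4)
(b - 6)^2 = b^2 - 12*b + 36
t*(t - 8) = t^2 - 8*t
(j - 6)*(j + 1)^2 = j^3 - 4*j^2 - 11*j - 6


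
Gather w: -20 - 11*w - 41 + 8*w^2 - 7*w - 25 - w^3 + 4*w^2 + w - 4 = -w^3 + 12*w^2 - 17*w - 90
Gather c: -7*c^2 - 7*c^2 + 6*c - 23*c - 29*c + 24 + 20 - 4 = -14*c^2 - 46*c + 40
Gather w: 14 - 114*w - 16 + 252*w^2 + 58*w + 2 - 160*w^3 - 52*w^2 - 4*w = -160*w^3 + 200*w^2 - 60*w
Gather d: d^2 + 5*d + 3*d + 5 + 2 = d^2 + 8*d + 7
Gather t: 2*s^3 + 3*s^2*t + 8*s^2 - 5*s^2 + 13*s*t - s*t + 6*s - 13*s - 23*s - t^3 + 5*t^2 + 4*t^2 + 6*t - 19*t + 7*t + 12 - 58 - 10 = 2*s^3 + 3*s^2 - 30*s - t^3 + 9*t^2 + t*(3*s^2 + 12*s - 6) - 56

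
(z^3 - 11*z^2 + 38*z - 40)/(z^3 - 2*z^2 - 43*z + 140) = (z - 2)/(z + 7)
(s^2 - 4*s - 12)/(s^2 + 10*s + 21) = (s^2 - 4*s - 12)/(s^2 + 10*s + 21)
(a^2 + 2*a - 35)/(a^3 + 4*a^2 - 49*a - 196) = (a - 5)/(a^2 - 3*a - 28)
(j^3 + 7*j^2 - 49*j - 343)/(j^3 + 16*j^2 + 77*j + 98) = (j - 7)/(j + 2)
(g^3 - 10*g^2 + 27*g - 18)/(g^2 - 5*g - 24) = (-g^3 + 10*g^2 - 27*g + 18)/(-g^2 + 5*g + 24)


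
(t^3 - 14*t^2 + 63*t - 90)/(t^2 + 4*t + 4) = (t^3 - 14*t^2 + 63*t - 90)/(t^2 + 4*t + 4)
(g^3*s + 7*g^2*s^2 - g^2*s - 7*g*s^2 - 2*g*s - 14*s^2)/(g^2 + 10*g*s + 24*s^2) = s*(g^3 + 7*g^2*s - g^2 - 7*g*s - 2*g - 14*s)/(g^2 + 10*g*s + 24*s^2)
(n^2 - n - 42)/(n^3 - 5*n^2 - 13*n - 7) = (n + 6)/(n^2 + 2*n + 1)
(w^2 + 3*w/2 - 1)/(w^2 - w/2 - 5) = (2*w - 1)/(2*w - 5)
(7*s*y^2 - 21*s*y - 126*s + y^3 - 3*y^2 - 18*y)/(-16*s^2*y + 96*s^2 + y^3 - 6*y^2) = (7*s*y + 21*s + y^2 + 3*y)/(-16*s^2 + y^2)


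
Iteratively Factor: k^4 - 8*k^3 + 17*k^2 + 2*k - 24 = (k - 2)*(k^3 - 6*k^2 + 5*k + 12) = (k - 4)*(k - 2)*(k^2 - 2*k - 3) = (k - 4)*(k - 3)*(k - 2)*(k + 1)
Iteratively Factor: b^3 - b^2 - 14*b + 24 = (b + 4)*(b^2 - 5*b + 6) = (b - 3)*(b + 4)*(b - 2)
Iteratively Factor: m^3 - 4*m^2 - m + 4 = (m - 4)*(m^2 - 1) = (m - 4)*(m + 1)*(m - 1)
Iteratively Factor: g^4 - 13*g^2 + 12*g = (g - 1)*(g^3 + g^2 - 12*g) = (g - 1)*(g + 4)*(g^2 - 3*g) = (g - 3)*(g - 1)*(g + 4)*(g)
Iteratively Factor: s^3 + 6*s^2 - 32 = (s + 4)*(s^2 + 2*s - 8) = (s - 2)*(s + 4)*(s + 4)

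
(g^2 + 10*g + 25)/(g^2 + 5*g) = (g + 5)/g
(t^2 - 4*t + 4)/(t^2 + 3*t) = (t^2 - 4*t + 4)/(t*(t + 3))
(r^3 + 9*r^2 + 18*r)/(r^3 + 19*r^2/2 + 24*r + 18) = 2*r*(r + 3)/(2*r^2 + 7*r + 6)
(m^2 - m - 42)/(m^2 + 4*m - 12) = (m - 7)/(m - 2)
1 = 1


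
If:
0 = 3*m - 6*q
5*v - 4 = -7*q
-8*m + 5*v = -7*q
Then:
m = 1/2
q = 1/4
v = 9/20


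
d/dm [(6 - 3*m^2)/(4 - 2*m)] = 3*(-m^2 + 2*m*(m - 2) + 2)/(2*(m - 2)^2)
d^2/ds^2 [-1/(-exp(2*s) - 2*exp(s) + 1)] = 2*(4*(exp(s) + 1)^2*exp(s) - (2*exp(s) + 1)*(exp(2*s) + 2*exp(s) - 1))*exp(s)/(exp(2*s) + 2*exp(s) - 1)^3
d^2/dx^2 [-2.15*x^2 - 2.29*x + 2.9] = -4.30000000000000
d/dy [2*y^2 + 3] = 4*y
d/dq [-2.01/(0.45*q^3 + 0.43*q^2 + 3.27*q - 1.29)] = (2.7135*q^2 + 1.7286*q + 6.5727)/(0.45*q^3 + 0.43*q^2 + 3.27*q - 1.29)^2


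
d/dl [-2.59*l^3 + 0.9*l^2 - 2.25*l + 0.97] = -7.77*l^2 + 1.8*l - 2.25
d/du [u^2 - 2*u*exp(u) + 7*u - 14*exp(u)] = -2*u*exp(u) + 2*u - 16*exp(u) + 7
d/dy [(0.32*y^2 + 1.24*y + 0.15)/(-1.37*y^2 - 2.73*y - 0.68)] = (0.8252*y^2 - 0.0242*y - 0.4337)/(1.8769*y^4 + 7.4802*y^3 + 9.3161*y^2 + 3.7128*y + 0.4624)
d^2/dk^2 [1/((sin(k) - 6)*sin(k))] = 2*(-2*sin(k) + 9 - 15/sin(k) - 18/sin(k)^2 + 36/sin(k)^3)/(sin(k) - 6)^3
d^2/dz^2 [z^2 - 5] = 2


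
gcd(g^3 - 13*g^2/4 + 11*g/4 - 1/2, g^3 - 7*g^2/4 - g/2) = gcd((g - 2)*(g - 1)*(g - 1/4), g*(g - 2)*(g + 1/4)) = g - 2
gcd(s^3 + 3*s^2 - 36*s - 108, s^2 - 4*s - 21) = s + 3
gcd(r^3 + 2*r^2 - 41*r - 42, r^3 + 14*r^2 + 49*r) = r + 7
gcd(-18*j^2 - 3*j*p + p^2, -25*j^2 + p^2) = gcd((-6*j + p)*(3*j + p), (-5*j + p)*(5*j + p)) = 1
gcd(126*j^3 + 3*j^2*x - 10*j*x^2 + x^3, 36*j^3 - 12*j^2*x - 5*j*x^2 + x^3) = -18*j^2 - 3*j*x + x^2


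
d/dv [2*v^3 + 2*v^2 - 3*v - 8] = 6*v^2 + 4*v - 3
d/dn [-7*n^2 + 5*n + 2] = 5 - 14*n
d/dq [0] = 0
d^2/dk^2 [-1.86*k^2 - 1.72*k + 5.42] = -3.72000000000000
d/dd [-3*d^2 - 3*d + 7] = -6*d - 3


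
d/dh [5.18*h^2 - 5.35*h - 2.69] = 10.36*h - 5.35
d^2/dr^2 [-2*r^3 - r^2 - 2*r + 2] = -12*r - 2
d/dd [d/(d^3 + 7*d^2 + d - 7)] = (d^3 + 7*d^2 - d*(3*d^2 + 14*d + 1) + d - 7)/(d^3 + 7*d^2 + d - 7)^2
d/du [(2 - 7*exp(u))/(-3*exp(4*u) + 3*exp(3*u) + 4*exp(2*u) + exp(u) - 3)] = ((7*exp(u) - 2)*(-12*exp(3*u) + 9*exp(2*u) + 8*exp(u) + 1) + 21*exp(4*u) - 21*exp(3*u) - 28*exp(2*u) - 7*exp(u) + 21)*exp(u)/(-3*exp(4*u) + 3*exp(3*u) + 4*exp(2*u) + exp(u) - 3)^2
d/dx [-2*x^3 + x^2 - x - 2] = -6*x^2 + 2*x - 1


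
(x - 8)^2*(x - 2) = x^3 - 18*x^2 + 96*x - 128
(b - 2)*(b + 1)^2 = b^3 - 3*b - 2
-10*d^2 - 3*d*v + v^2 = (-5*d + v)*(2*d + v)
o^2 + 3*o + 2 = (o + 1)*(o + 2)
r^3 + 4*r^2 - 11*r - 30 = (r - 3)*(r + 2)*(r + 5)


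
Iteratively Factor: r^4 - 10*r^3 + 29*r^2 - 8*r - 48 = (r - 4)*(r^3 - 6*r^2 + 5*r + 12) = (r - 4)*(r + 1)*(r^2 - 7*r + 12) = (r - 4)^2*(r + 1)*(r - 3)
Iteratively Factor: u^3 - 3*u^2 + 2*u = (u - 1)*(u^2 - 2*u) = (u - 2)*(u - 1)*(u)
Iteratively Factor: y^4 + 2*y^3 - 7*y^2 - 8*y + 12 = (y + 3)*(y^3 - y^2 - 4*y + 4) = (y + 2)*(y + 3)*(y^2 - 3*y + 2) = (y - 2)*(y + 2)*(y + 3)*(y - 1)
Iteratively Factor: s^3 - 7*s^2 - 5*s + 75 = (s - 5)*(s^2 - 2*s - 15) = (s - 5)^2*(s + 3)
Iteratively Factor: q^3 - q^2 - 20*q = (q - 5)*(q^2 + 4*q) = q*(q - 5)*(q + 4)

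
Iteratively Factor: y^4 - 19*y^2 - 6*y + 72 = (y + 3)*(y^3 - 3*y^2 - 10*y + 24) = (y - 2)*(y + 3)*(y^2 - y - 12) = (y - 2)*(y + 3)^2*(y - 4)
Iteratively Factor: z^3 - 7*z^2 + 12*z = (z - 3)*(z^2 - 4*z) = (z - 4)*(z - 3)*(z)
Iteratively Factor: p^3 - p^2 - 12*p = (p + 3)*(p^2 - 4*p) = (p - 4)*(p + 3)*(p)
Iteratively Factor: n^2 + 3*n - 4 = (n + 4)*(n - 1)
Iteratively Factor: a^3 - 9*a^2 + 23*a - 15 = (a - 3)*(a^2 - 6*a + 5) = (a - 3)*(a - 1)*(a - 5)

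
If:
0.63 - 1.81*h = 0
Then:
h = 0.35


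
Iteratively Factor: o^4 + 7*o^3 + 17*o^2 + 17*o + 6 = (o + 1)*(o^3 + 6*o^2 + 11*o + 6) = (o + 1)^2*(o^2 + 5*o + 6) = (o + 1)^2*(o + 3)*(o + 2)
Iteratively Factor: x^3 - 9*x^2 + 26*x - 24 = (x - 4)*(x^2 - 5*x + 6) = (x - 4)*(x - 3)*(x - 2)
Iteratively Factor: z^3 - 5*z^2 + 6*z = (z - 3)*(z^2 - 2*z) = (z - 3)*(z - 2)*(z)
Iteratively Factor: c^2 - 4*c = (c)*(c - 4)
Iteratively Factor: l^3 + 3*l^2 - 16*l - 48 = (l + 4)*(l^2 - l - 12) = (l - 4)*(l + 4)*(l + 3)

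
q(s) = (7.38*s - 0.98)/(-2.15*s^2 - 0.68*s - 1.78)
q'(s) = (4.3*s + 0.68)*(7.38*s - 0.98)/(-2.15*s^2 - 0.68*s - 1.78)^2 + 7.38/(-2.15*s^2 - 0.68*s - 1.78)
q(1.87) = -1.21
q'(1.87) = 0.30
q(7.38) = -0.43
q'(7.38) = 0.05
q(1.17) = -1.39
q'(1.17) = 0.10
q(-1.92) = 1.80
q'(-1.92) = 0.75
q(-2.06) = 1.70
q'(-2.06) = 0.69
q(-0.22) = 1.50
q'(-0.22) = -4.02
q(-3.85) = 0.95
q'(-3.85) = 0.25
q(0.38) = -0.78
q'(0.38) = -2.38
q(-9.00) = 0.40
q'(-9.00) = 0.05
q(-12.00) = 0.30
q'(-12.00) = 0.03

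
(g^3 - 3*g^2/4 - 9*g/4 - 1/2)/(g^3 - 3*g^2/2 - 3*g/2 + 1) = (4*g + 1)/(2*(2*g - 1))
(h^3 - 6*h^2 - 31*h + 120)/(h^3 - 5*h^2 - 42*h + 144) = (h + 5)/(h + 6)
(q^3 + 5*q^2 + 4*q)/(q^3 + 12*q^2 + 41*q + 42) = q*(q^2 + 5*q + 4)/(q^3 + 12*q^2 + 41*q + 42)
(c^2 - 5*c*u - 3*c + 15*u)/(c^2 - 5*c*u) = (c - 3)/c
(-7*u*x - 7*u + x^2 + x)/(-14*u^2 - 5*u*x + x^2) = (x + 1)/(2*u + x)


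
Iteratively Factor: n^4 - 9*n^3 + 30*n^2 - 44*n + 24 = (n - 2)*(n^3 - 7*n^2 + 16*n - 12) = (n - 3)*(n - 2)*(n^2 - 4*n + 4) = (n - 3)*(n - 2)^2*(n - 2)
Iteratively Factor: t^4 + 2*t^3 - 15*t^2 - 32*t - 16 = (t + 4)*(t^3 - 2*t^2 - 7*t - 4) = (t + 1)*(t + 4)*(t^2 - 3*t - 4) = (t - 4)*(t + 1)*(t + 4)*(t + 1)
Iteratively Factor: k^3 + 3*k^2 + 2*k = (k)*(k^2 + 3*k + 2) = k*(k + 2)*(k + 1)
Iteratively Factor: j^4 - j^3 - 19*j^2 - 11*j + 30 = (j + 2)*(j^3 - 3*j^2 - 13*j + 15) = (j - 1)*(j + 2)*(j^2 - 2*j - 15) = (j - 1)*(j + 2)*(j + 3)*(j - 5)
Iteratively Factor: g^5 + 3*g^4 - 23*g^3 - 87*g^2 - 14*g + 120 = (g - 1)*(g^4 + 4*g^3 - 19*g^2 - 106*g - 120) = (g - 1)*(g + 3)*(g^3 + g^2 - 22*g - 40) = (g - 1)*(g + 3)*(g + 4)*(g^2 - 3*g - 10) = (g - 5)*(g - 1)*(g + 3)*(g + 4)*(g + 2)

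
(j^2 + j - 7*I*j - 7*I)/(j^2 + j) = (j - 7*I)/j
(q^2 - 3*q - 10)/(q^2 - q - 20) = (q + 2)/(q + 4)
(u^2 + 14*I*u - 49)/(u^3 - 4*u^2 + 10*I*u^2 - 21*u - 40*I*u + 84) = (u + 7*I)/(u^2 + u*(-4 + 3*I) - 12*I)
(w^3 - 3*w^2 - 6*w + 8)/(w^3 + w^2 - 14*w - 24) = (w - 1)/(w + 3)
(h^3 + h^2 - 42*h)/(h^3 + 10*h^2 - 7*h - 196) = h*(h - 6)/(h^2 + 3*h - 28)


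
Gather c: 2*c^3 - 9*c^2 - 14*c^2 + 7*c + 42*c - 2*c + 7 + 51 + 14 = 2*c^3 - 23*c^2 + 47*c + 72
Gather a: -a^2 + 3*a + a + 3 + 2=-a^2 + 4*a + 5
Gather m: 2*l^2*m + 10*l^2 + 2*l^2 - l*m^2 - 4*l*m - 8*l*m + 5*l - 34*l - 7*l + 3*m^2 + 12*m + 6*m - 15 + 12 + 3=12*l^2 - 36*l + m^2*(3 - l) + m*(2*l^2 - 12*l + 18)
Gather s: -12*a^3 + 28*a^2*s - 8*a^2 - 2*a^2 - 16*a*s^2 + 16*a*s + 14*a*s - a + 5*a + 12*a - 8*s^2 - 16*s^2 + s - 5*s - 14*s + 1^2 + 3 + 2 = -12*a^3 - 10*a^2 + 16*a + s^2*(-16*a - 24) + s*(28*a^2 + 30*a - 18) + 6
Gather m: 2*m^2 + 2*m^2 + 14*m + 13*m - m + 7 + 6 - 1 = 4*m^2 + 26*m + 12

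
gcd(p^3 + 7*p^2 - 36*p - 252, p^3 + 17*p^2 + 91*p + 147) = p + 7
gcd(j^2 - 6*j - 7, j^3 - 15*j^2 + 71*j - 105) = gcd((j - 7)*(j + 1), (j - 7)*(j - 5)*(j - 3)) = j - 7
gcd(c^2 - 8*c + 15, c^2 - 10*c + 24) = 1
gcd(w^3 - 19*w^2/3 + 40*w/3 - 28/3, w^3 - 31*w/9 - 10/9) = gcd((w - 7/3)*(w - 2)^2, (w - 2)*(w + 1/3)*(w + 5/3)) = w - 2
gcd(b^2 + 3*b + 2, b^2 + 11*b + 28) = 1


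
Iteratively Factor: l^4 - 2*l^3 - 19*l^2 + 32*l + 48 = (l + 1)*(l^3 - 3*l^2 - 16*l + 48) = (l + 1)*(l + 4)*(l^2 - 7*l + 12) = (l - 3)*(l + 1)*(l + 4)*(l - 4)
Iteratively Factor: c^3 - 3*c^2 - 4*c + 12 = (c - 2)*(c^2 - c - 6) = (c - 3)*(c - 2)*(c + 2)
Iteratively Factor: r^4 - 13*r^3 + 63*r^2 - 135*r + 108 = (r - 3)*(r^3 - 10*r^2 + 33*r - 36) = (r - 3)^2*(r^2 - 7*r + 12) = (r - 3)^3*(r - 4)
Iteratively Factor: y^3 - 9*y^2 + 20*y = (y - 4)*(y^2 - 5*y) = (y - 5)*(y - 4)*(y)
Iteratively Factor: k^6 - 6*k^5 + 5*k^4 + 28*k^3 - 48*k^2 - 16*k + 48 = (k - 3)*(k^5 - 3*k^4 - 4*k^3 + 16*k^2 - 16) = (k - 3)*(k + 1)*(k^4 - 4*k^3 + 16*k - 16) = (k - 3)*(k - 2)*(k + 1)*(k^3 - 2*k^2 - 4*k + 8) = (k - 3)*(k - 2)^2*(k + 1)*(k^2 - 4) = (k - 3)*(k - 2)^2*(k + 1)*(k + 2)*(k - 2)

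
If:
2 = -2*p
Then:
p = -1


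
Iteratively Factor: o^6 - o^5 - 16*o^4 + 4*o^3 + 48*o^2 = (o - 4)*(o^5 + 3*o^4 - 4*o^3 - 12*o^2) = (o - 4)*(o + 3)*(o^4 - 4*o^2) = (o - 4)*(o + 2)*(o + 3)*(o^3 - 2*o^2) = (o - 4)*(o - 2)*(o + 2)*(o + 3)*(o^2) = o*(o - 4)*(o - 2)*(o + 2)*(o + 3)*(o)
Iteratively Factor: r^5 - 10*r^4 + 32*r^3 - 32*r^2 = (r)*(r^4 - 10*r^3 + 32*r^2 - 32*r) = r^2*(r^3 - 10*r^2 + 32*r - 32) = r^2*(r - 4)*(r^2 - 6*r + 8) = r^2*(r - 4)^2*(r - 2)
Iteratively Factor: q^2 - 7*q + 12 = (q - 3)*(q - 4)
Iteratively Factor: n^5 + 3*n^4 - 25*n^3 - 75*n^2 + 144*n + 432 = (n + 4)*(n^4 - n^3 - 21*n^2 + 9*n + 108) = (n - 3)*(n + 4)*(n^3 + 2*n^2 - 15*n - 36) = (n - 3)*(n + 3)*(n + 4)*(n^2 - n - 12) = (n - 3)*(n + 3)^2*(n + 4)*(n - 4)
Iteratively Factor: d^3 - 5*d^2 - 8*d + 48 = (d - 4)*(d^2 - d - 12) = (d - 4)^2*(d + 3)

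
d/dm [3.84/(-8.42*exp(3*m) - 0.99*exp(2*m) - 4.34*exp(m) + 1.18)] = (96.9984*exp(2*m) + 7.6032*exp(m) + 16.6656)*exp(m)/(8.42*exp(3*m) + 0.99*exp(2*m) + 4.34*exp(m) - 1.18)^2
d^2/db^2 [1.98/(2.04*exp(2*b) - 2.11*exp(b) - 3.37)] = ((4.1778 - 16.1568*exp(b))*(-2.04*exp(2*b) + 2.11*exp(b) + 3.37) - 1.98*(4.08*exp(b) - 2.11)*(8.16*exp(b) - 4.22)*exp(b))*exp(b)/(-2.04*exp(2*b) + 2.11*exp(b) + 3.37)^3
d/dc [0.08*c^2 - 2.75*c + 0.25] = 0.16*c - 2.75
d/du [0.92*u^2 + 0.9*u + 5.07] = 1.84*u + 0.9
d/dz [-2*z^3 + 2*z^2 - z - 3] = -6*z^2 + 4*z - 1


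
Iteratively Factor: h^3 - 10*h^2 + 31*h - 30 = (h - 5)*(h^2 - 5*h + 6) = (h - 5)*(h - 3)*(h - 2)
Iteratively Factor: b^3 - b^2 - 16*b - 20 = (b - 5)*(b^2 + 4*b + 4) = (b - 5)*(b + 2)*(b + 2)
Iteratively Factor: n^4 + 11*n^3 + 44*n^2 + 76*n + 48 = (n + 4)*(n^3 + 7*n^2 + 16*n + 12) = (n + 2)*(n + 4)*(n^2 + 5*n + 6) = (n + 2)*(n + 3)*(n + 4)*(n + 2)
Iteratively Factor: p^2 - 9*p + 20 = (p - 5)*(p - 4)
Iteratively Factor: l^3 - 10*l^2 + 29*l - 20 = (l - 4)*(l^2 - 6*l + 5) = (l - 5)*(l - 4)*(l - 1)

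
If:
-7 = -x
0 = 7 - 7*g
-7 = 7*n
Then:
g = 1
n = -1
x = 7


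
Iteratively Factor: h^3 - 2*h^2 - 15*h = (h)*(h^2 - 2*h - 15) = h*(h + 3)*(h - 5)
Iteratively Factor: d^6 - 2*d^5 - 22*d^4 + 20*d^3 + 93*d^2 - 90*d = (d + 3)*(d^5 - 5*d^4 - 7*d^3 + 41*d^2 - 30*d) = (d + 3)^2*(d^4 - 8*d^3 + 17*d^2 - 10*d) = (d - 5)*(d + 3)^2*(d^3 - 3*d^2 + 2*d) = (d - 5)*(d - 1)*(d + 3)^2*(d^2 - 2*d) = d*(d - 5)*(d - 1)*(d + 3)^2*(d - 2)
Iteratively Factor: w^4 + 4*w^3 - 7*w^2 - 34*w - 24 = (w + 1)*(w^3 + 3*w^2 - 10*w - 24) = (w + 1)*(w + 4)*(w^2 - w - 6) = (w + 1)*(w + 2)*(w + 4)*(w - 3)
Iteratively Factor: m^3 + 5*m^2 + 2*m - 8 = (m + 2)*(m^2 + 3*m - 4) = (m - 1)*(m + 2)*(m + 4)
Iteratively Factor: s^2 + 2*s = (s)*(s + 2)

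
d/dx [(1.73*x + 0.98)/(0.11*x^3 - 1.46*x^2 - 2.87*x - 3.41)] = (-0.3806*x^3 + 2.2024*x^2 + 2.8616*x - 3.0867)/(0.0121*x^6 - 0.3212*x^5 + 1.5002*x^4 + 7.6302*x^3 + 18.1941*x^2 + 19.5734*x + 11.6281)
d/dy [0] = 0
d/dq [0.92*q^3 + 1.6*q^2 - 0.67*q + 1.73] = 2.76*q^2 + 3.2*q - 0.67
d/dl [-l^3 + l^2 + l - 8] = -3*l^2 + 2*l + 1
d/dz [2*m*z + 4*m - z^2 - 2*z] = 2*m - 2*z - 2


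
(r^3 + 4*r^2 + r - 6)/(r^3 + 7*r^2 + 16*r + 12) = (r - 1)/(r + 2)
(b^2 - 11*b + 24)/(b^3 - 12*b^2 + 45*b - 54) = (b - 8)/(b^2 - 9*b + 18)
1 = 1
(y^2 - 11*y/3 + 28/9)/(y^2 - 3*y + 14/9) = (3*y - 4)/(3*y - 2)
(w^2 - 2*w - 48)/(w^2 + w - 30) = (w - 8)/(w - 5)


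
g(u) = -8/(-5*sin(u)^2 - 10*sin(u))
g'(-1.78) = 0.01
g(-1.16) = -1.61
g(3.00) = 5.30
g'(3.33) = 22.16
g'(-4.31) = 0.33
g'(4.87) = -0.01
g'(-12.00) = -2.24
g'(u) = -8*(10*sin(u)*cos(u) + 10*cos(u))/(-5*sin(u)^2 - 10*sin(u))^2 = -16*(sin(u) + 1)*cos(u)/(5*(sin(u) + 2)^2*sin(u)^2)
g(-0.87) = -1.69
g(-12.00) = 1.18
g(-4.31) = 0.60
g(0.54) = 1.24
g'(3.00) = 39.60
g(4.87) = -1.60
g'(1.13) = -0.38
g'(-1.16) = -0.11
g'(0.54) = -2.49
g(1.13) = 0.61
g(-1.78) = -1.60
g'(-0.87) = -0.55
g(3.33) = -4.71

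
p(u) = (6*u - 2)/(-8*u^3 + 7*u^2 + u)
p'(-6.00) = -0.00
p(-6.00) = -0.02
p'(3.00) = 0.08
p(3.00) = -0.11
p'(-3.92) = -0.02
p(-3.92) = -0.04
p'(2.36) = 0.20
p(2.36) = -0.19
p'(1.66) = 0.98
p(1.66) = -0.51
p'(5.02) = 0.01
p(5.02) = -0.03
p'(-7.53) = -0.00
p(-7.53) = -0.01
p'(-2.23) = -0.11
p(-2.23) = -0.13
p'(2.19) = 0.27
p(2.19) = -0.23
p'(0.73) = 6.51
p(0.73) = 1.77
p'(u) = (6*u - 2)*(24*u^2 - 14*u - 1)/(-8*u^3 + 7*u^2 + u)^2 + 6/(-8*u^3 + 7*u^2 + u)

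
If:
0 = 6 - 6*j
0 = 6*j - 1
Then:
No Solution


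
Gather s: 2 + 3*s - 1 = 3*s + 1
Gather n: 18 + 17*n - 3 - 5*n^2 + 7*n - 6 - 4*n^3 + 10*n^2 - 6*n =-4*n^3 + 5*n^2 + 18*n + 9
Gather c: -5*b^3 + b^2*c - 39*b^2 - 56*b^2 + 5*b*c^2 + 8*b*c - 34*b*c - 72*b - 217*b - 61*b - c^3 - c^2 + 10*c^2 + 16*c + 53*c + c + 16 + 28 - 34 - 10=-5*b^3 - 95*b^2 - 350*b - c^3 + c^2*(5*b + 9) + c*(b^2 - 26*b + 70)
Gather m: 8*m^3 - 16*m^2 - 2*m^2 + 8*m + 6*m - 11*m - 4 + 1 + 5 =8*m^3 - 18*m^2 + 3*m + 2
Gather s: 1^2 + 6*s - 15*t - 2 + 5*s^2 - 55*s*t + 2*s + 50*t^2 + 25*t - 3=5*s^2 + s*(8 - 55*t) + 50*t^2 + 10*t - 4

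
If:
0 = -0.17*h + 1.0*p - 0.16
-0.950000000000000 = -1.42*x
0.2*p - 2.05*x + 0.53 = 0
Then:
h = 23.81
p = 4.21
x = 0.67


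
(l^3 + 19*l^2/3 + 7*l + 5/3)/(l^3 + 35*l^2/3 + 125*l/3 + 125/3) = (3*l^2 + 4*l + 1)/(3*l^2 + 20*l + 25)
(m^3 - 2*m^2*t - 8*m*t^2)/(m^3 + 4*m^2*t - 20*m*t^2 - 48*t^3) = m/(m + 6*t)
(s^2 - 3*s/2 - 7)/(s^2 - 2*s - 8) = (s - 7/2)/(s - 4)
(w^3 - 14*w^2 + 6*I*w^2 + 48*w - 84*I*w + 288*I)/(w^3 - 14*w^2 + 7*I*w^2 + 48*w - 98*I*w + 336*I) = (w + 6*I)/(w + 7*I)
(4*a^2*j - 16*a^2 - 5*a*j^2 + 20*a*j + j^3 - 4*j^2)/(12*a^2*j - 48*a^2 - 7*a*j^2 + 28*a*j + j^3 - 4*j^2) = (a - j)/(3*a - j)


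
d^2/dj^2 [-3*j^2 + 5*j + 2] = -6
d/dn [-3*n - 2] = -3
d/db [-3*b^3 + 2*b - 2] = 2 - 9*b^2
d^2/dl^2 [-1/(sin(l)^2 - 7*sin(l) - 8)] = (4*sin(l)^3 - 25*sin(l)^2 + 100*sin(l) - 114)/((sin(l) - 8)^3*(sin(l) + 1)^2)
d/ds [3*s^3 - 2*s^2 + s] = 9*s^2 - 4*s + 1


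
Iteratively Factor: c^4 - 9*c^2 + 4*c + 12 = (c - 2)*(c^3 + 2*c^2 - 5*c - 6) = (c - 2)^2*(c^2 + 4*c + 3) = (c - 2)^2*(c + 1)*(c + 3)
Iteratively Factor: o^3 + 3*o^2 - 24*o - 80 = (o - 5)*(o^2 + 8*o + 16) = (o - 5)*(o + 4)*(o + 4)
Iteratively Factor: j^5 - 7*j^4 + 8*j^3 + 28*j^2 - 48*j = (j - 4)*(j^4 - 3*j^3 - 4*j^2 + 12*j) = j*(j - 4)*(j^3 - 3*j^2 - 4*j + 12) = j*(j - 4)*(j - 3)*(j^2 - 4) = j*(j - 4)*(j - 3)*(j + 2)*(j - 2)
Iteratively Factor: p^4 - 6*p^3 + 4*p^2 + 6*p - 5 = (p - 1)*(p^3 - 5*p^2 - p + 5) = (p - 1)^2*(p^2 - 4*p - 5) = (p - 1)^2*(p + 1)*(p - 5)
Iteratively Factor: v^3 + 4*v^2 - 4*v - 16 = (v + 2)*(v^2 + 2*v - 8) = (v + 2)*(v + 4)*(v - 2)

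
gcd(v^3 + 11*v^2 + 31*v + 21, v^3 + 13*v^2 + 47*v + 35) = v^2 + 8*v + 7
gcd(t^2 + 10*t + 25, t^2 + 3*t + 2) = 1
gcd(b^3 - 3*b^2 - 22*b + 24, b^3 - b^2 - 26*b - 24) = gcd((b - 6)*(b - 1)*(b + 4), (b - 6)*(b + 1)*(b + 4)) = b^2 - 2*b - 24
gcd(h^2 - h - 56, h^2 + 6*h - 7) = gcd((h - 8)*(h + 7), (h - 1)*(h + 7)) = h + 7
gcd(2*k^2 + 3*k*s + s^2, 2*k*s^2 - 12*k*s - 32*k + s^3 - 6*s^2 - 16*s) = 2*k + s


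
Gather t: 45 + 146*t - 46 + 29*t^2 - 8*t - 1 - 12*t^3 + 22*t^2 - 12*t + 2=-12*t^3 + 51*t^2 + 126*t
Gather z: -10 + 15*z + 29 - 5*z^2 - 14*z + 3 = -5*z^2 + z + 22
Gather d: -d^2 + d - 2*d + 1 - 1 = -d^2 - d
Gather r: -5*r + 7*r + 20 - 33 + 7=2*r - 6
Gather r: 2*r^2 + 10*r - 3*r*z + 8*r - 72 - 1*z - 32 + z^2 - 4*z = 2*r^2 + r*(18 - 3*z) + z^2 - 5*z - 104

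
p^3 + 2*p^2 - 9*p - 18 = (p - 3)*(p + 2)*(p + 3)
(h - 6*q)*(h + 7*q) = h^2 + h*q - 42*q^2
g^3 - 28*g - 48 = (g - 6)*(g + 2)*(g + 4)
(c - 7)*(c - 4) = c^2 - 11*c + 28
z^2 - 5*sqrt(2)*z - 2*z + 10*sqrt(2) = (z - 2)*(z - 5*sqrt(2))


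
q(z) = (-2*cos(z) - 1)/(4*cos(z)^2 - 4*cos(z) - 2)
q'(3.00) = 0.00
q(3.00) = 0.17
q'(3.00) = 0.00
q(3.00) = 0.17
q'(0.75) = -0.89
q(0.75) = 0.88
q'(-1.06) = 0.56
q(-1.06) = 0.66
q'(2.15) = 0.86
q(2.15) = 0.07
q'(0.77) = -0.87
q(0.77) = 0.87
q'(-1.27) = 0.37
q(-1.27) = 0.56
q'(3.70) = -0.03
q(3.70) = 0.16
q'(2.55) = 0.04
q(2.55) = 0.16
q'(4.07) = -0.46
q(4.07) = 0.11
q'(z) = (8*sin(z)*cos(z) - 4*sin(z))*(-2*cos(z) - 1)/(4*cos(z)^2 - 4*cos(z) - 2)^2 + 2*sin(z)/(4*cos(z)^2 - 4*cos(z) - 2) = -2*(cos(z) + 1)*sin(z)*cos(z)/(2*cos(z) - cos(2*z))^2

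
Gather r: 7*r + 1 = 7*r + 1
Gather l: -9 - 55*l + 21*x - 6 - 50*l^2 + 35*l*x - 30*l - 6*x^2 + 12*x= -50*l^2 + l*(35*x - 85) - 6*x^2 + 33*x - 15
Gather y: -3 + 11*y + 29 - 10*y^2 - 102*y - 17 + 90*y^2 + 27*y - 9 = 80*y^2 - 64*y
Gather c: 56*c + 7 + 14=56*c + 21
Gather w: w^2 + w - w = w^2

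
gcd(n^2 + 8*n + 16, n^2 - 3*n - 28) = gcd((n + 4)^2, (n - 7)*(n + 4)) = n + 4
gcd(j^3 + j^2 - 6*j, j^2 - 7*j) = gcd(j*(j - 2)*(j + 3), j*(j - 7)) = j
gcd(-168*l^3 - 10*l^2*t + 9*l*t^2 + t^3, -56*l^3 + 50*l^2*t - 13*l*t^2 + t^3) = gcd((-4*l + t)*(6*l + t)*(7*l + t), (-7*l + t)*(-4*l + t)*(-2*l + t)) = -4*l + t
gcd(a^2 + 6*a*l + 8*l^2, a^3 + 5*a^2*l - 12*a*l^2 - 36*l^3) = a + 2*l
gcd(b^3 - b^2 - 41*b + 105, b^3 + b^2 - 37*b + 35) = b^2 + 2*b - 35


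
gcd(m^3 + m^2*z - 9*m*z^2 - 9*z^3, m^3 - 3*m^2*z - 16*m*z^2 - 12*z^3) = m + z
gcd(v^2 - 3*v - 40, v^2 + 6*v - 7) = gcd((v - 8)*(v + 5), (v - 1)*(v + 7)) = 1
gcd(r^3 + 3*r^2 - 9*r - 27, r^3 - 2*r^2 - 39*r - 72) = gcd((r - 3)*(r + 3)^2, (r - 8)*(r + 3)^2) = r^2 + 6*r + 9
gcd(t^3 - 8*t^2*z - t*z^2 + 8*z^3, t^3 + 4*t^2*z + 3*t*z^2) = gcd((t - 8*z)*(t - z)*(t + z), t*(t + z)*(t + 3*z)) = t + z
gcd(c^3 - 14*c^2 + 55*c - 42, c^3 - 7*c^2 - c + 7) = c^2 - 8*c + 7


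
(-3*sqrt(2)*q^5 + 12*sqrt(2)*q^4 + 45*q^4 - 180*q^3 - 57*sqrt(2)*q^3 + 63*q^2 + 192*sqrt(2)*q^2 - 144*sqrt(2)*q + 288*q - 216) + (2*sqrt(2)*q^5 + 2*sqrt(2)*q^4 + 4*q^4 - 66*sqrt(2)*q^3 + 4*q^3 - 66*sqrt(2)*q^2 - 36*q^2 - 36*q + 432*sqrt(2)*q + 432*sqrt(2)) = -sqrt(2)*q^5 + 14*sqrt(2)*q^4 + 49*q^4 - 176*q^3 - 123*sqrt(2)*q^3 + 27*q^2 + 126*sqrt(2)*q^2 + 252*q + 288*sqrt(2)*q - 216 + 432*sqrt(2)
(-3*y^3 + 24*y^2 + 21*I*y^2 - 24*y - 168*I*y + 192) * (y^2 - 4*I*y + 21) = -3*y^5 + 24*y^4 + 33*I*y^4 - 3*y^3 - 264*I*y^3 + 24*y^2 + 537*I*y^2 - 504*y - 4296*I*y + 4032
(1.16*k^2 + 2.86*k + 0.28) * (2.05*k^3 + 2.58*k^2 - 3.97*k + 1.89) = 2.378*k^5 + 8.8558*k^4 + 3.3476*k^3 - 8.4394*k^2 + 4.2938*k + 0.5292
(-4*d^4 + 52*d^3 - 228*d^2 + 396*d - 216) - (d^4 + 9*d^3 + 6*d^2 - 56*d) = -5*d^4 + 43*d^3 - 234*d^2 + 452*d - 216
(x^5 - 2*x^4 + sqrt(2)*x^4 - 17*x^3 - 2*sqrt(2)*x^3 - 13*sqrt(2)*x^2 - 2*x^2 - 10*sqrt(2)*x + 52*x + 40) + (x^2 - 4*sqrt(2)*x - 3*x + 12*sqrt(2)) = x^5 - 2*x^4 + sqrt(2)*x^4 - 17*x^3 - 2*sqrt(2)*x^3 - 13*sqrt(2)*x^2 - x^2 - 14*sqrt(2)*x + 49*x + 12*sqrt(2) + 40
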